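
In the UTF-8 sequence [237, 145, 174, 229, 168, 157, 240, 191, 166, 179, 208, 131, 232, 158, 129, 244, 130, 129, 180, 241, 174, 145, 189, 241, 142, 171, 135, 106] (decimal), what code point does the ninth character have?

U+006A

Offset 0: leading byte 0xED = 11101101 → 3-byte char #1 = ED 91 AE.
Offset 3: leading byte 0xE5 = 11100101 → 3-byte char #2 = E5 A8 9D.
Offset 6: leading byte 0xF0 = 11110000 → 4-byte char #3 = F0 BF A6 B3.
Offset 10: leading byte 0xD0 = 11010000 → 2-byte char #4 = D0 83.
Offset 12: leading byte 0xE8 = 11101000 → 3-byte char #5 = E8 9E 81.
Offset 15: leading byte 0xF4 = 11110100 → 4-byte char #6 = F4 82 81 B4.
Offset 19: leading byte 0xF1 = 11110001 → 4-byte char #7 = F1 AE 91 BD.
Offset 23: leading byte 0xF1 = 11110001 → 4-byte char #8 = F1 8E AB 87.
Offset 27: leading byte 0x6A = 01101010 → 1-byte char #9 = 6A.
Leading byte 0x6A = 01101010 matches 0xxxxxxx → 1-byte sequence.
Byte 1: 0x6A = 01101010, payload 1101010 (7 bits).
Concatenate: 1101010 = 0x6A (7 bits → U+006A).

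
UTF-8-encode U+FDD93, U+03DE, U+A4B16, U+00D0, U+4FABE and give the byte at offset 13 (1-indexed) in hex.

1-indexed offset 13 is 0-indexed offset 12.
U+FDD93 → 4-byte form F3 BD B6 93 at offsets 0–3.
U+03DE → 2-byte form CF 9E at offsets 4–5.
U+A4B16 → 4-byte form F2 A4 AC 96 at offsets 6–9.
U+00D0 → 2-byte form C3 90 at offsets 10–11.
U+4FABE → 4-byte form F1 8F AA BE at offsets 12–15.
Offset 12 falls in char 5's range; it's byte 1 of F1 8F AA BE = 0xF1.

0xF1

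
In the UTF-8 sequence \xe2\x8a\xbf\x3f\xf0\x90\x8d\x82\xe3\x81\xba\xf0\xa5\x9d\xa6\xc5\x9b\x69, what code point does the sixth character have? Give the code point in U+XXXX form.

U+015B

Offset 0: leading byte 0xE2 = 11100010 → 3-byte char #1 = E2 8A BF.
Offset 3: leading byte 0x3F = 00111111 → 1-byte char #2 = 3F.
Offset 4: leading byte 0xF0 = 11110000 → 4-byte char #3 = F0 90 8D 82.
Offset 8: leading byte 0xE3 = 11100011 → 3-byte char #4 = E3 81 BA.
Offset 11: leading byte 0xF0 = 11110000 → 4-byte char #5 = F0 A5 9D A6.
Offset 15: leading byte 0xC5 = 11000101 → 2-byte char #6 = C5 9B.
Leading byte 0xC5 = 11000101 matches 110xxxxx → 2-byte sequence.
Byte 1: 0xC5 = 11000101, payload 00101 (5 bits).
Byte 2: 0x9B = 10011011 (10xxxxxx ✓), payload 011011.
Concatenate: 00101011011 = 0x15B (11 bits → U+015B).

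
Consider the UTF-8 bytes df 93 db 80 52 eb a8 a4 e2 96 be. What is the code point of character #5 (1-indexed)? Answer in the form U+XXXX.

Offset 0: leading byte 0xDF = 11011111 → 2-byte char #1 = DF 93.
Offset 2: leading byte 0xDB = 11011011 → 2-byte char #2 = DB 80.
Offset 4: leading byte 0x52 = 01010010 → 1-byte char #3 = 52.
Offset 5: leading byte 0xEB = 11101011 → 3-byte char #4 = EB A8 A4.
Offset 8: leading byte 0xE2 = 11100010 → 3-byte char #5 = E2 96 BE.
Leading byte 0xE2 = 11100010 matches 1110xxxx → 3-byte sequence.
Byte 1: 0xE2 = 11100010, payload 0010 (4 bits).
Byte 2: 0x96 = 10010110 (10xxxxxx ✓), payload 010110.
Byte 3: 0xBE = 10111110 (10xxxxxx ✓), payload 111110.
Concatenate: 0010010110111110 = 0x25BE (16 bits → U+25BE).

U+25BE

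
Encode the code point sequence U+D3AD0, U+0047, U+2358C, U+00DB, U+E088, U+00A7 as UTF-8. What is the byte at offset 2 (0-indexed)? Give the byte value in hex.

U+D3AD0 → 4-byte form F3 93 AB 90 at offsets 0–3.
Offset 2 falls in char 1's range; it's byte 3 of F3 93 AB 90 = 0xAB.

0xAB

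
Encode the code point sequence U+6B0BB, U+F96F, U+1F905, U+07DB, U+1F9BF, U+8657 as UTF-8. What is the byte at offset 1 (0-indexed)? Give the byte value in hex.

0xAB

U+6B0BB → 4-byte form F1 AB 82 BB at offsets 0–3.
Offset 1 falls in char 1's range; it's byte 2 of F1 AB 82 BB = 0xAB.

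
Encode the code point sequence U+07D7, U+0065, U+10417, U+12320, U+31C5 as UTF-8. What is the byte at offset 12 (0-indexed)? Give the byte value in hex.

0x87

U+07D7 → 2-byte form DF 97 at offsets 0–1.
U+0065 → 1-byte form 65 at offsets 2–2.
U+10417 → 4-byte form F0 90 90 97 at offsets 3–6.
U+12320 → 4-byte form F0 92 8C A0 at offsets 7–10.
U+31C5 → 3-byte form E3 87 85 at offsets 11–13.
Offset 12 falls in char 5's range; it's byte 2 of E3 87 85 = 0x87.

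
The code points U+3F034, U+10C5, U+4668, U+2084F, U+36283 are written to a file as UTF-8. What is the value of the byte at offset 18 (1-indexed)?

0x83

1-indexed offset 18 is 0-indexed offset 17.
U+3F034 → 4-byte form F0 BF 80 B4 at offsets 0–3.
U+10C5 → 3-byte form E1 83 85 at offsets 4–6.
U+4668 → 3-byte form E4 99 A8 at offsets 7–9.
U+2084F → 4-byte form F0 A0 A1 8F at offsets 10–13.
U+36283 → 4-byte form F0 B6 8A 83 at offsets 14–17.
Offset 17 falls in char 5's range; it's byte 4 of F0 B6 8A 83 = 0x83.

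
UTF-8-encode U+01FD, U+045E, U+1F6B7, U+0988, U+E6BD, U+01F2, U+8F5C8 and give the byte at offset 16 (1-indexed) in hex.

1-indexed offset 16 is 0-indexed offset 15.
U+01FD → 2-byte form C7 BD at offsets 0–1.
U+045E → 2-byte form D1 9E at offsets 2–3.
U+1F6B7 → 4-byte form F0 9F 9A B7 at offsets 4–7.
U+0988 → 3-byte form E0 A6 88 at offsets 8–10.
U+E6BD → 3-byte form EE 9A BD at offsets 11–13.
U+01F2 → 2-byte form C7 B2 at offsets 14–15.
Offset 15 falls in char 6's range; it's byte 2 of C7 B2 = 0xB2.

0xB2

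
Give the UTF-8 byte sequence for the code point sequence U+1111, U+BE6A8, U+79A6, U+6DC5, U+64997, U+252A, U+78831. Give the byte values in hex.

E1 84 91 F2 BE 9A A8 E7 A6 A6 E6 B7 85 F1 A4 A6 97 E2 94 AA F1 B8 A0 B1

U+1111: 3-byte form → E1 84 91.
U+BE6A8: 4-byte form → F2 BE 9A A8.
U+79A6: 3-byte form → E7 A6 A6.
U+6DC5: 3-byte form → E6 B7 85.
U+64997: 4-byte form → F1 A4 A6 97.
U+252A: 3-byte form → E2 94 AA.
U+78831: 4-byte form → F1 B8 A0 B1.
Concatenated (24 bytes): E1 84 91 F2 BE 9A A8 E7 A6 A6 E6 B7 85 F1 A4 A6 97 E2 94 AA F1 B8 A0 B1.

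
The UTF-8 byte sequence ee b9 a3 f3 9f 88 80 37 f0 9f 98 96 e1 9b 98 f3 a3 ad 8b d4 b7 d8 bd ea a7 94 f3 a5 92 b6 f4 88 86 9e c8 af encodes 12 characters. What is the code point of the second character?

Offset 0: leading byte 0xEE = 11101110 → 3-byte char #1 = EE B9 A3.
Offset 3: leading byte 0xF3 = 11110011 → 4-byte char #2 = F3 9F 88 80.
Leading byte 0xF3 = 11110011 matches 11110xxx → 4-byte sequence.
Byte 1: 0xF3 = 11110011, payload 011 (3 bits).
Byte 2: 0x9F = 10011111 (10xxxxxx ✓), payload 011111.
Byte 3: 0x88 = 10001000 (10xxxxxx ✓), payload 001000.
Byte 4: 0x80 = 10000000 (10xxxxxx ✓), payload 000000.
Concatenate: 011011111001000000000 = 0xDF200 (21 bits → U+DF200).

U+DF200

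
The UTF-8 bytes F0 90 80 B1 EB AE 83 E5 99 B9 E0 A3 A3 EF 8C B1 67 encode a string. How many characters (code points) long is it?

6

Byte at offset 0: 0xF0 = 11110000 → 4-byte char (#1). Advance 4.
Byte at offset 4: 0xEB = 11101011 → 3-byte char (#2). Advance 3.
Byte at offset 7: 0xE5 = 11100101 → 3-byte char (#3). Advance 3.
Byte at offset 10: 0xE0 = 11100000 → 3-byte char (#4). Advance 3.
Byte at offset 13: 0xEF = 11101111 → 3-byte char (#5). Advance 3.
Byte at offset 16: 0x67 = 01100111 → 1-byte char (#6). Advance 1.
Reached end at offset 17 after 6 code points.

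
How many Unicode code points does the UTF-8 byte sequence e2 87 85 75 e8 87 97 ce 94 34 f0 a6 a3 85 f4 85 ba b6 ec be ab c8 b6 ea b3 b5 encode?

10

Byte at offset 0: 0xE2 = 11100010 → 3-byte char (#1). Advance 3.
Byte at offset 3: 0x75 = 01110101 → 1-byte char (#2). Advance 1.
Byte at offset 4: 0xE8 = 11101000 → 3-byte char (#3). Advance 3.
Byte at offset 7: 0xCE = 11001110 → 2-byte char (#4). Advance 2.
Byte at offset 9: 0x34 = 00110100 → 1-byte char (#5). Advance 1.
Byte at offset 10: 0xF0 = 11110000 → 4-byte char (#6). Advance 4.
Byte at offset 14: 0xF4 = 11110100 → 4-byte char (#7). Advance 4.
Byte at offset 18: 0xEC = 11101100 → 3-byte char (#8). Advance 3.
Byte at offset 21: 0xC8 = 11001000 → 2-byte char (#9). Advance 2.
Byte at offset 23: 0xEA = 11101010 → 3-byte char (#10). Advance 3.
Reached end at offset 26 after 10 code points.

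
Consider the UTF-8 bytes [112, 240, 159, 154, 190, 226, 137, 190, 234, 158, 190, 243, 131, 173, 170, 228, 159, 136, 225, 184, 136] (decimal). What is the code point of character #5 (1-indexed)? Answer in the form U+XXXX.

U+C3B6A

Offset 0: leading byte 0x70 = 01110000 → 1-byte char #1 = 70.
Offset 1: leading byte 0xF0 = 11110000 → 4-byte char #2 = F0 9F 9A BE.
Offset 5: leading byte 0xE2 = 11100010 → 3-byte char #3 = E2 89 BE.
Offset 8: leading byte 0xEA = 11101010 → 3-byte char #4 = EA 9E BE.
Offset 11: leading byte 0xF3 = 11110011 → 4-byte char #5 = F3 83 AD AA.
Leading byte 0xF3 = 11110011 matches 11110xxx → 4-byte sequence.
Byte 1: 0xF3 = 11110011, payload 011 (3 bits).
Byte 2: 0x83 = 10000011 (10xxxxxx ✓), payload 000011.
Byte 3: 0xAD = 10101101 (10xxxxxx ✓), payload 101101.
Byte 4: 0xAA = 10101010 (10xxxxxx ✓), payload 101010.
Concatenate: 011000011101101101010 = 0xC3B6A (21 bits → U+C3B6A).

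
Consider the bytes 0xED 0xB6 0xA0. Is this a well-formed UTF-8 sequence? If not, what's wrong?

invalid (encodes a surrogate (U+D800–U+DFFF))

Structurally a 3-byte sequence; payload = 0xDDA0.
But 0xDDA0 is in U+D800–U+DFFF, the surrogate range. Surrogates are not Unicode scalar values and are forbidden in UTF-8.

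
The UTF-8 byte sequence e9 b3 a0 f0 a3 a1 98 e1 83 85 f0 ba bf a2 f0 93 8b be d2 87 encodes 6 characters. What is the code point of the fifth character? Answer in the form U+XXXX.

U+132FE

Offset 0: leading byte 0xE9 = 11101001 → 3-byte char #1 = E9 B3 A0.
Offset 3: leading byte 0xF0 = 11110000 → 4-byte char #2 = F0 A3 A1 98.
Offset 7: leading byte 0xE1 = 11100001 → 3-byte char #3 = E1 83 85.
Offset 10: leading byte 0xF0 = 11110000 → 4-byte char #4 = F0 BA BF A2.
Offset 14: leading byte 0xF0 = 11110000 → 4-byte char #5 = F0 93 8B BE.
Leading byte 0xF0 = 11110000 matches 11110xxx → 4-byte sequence.
Byte 1: 0xF0 = 11110000, payload 000 (3 bits).
Byte 2: 0x93 = 10010011 (10xxxxxx ✓), payload 010011.
Byte 3: 0x8B = 10001011 (10xxxxxx ✓), payload 001011.
Byte 4: 0xBE = 10111110 (10xxxxxx ✓), payload 111110.
Concatenate: 000010011001011111110 = 0x132FE (21 bits → U+132FE).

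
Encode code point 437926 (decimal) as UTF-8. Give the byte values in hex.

U+6AEA6 = 0x6AEA6 = 437926 decimal. In range U+10000–U+10FFFF → 4-byte form: 11110xxx 10xxxxxx 10xxxxxx 10xxxxxx.
Binary (21 bits): 001101010111010100110.
Split 3+6+6+6: 001 | 101010 | 111010 | 100110.
Byte 1: 11110001 = 0xF1.
Byte 2: 10101010 = 0xAA.
Byte 3: 10111010 = 0xBA.
Byte 4: 10100110 = 0xA6.

F1 AA BA A6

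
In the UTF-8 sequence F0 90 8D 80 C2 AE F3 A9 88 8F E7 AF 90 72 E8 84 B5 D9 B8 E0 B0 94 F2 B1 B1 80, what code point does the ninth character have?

U+B1C40

Offset 0: leading byte 0xF0 = 11110000 → 4-byte char #1 = F0 90 8D 80.
Offset 4: leading byte 0xC2 = 11000010 → 2-byte char #2 = C2 AE.
Offset 6: leading byte 0xF3 = 11110011 → 4-byte char #3 = F3 A9 88 8F.
Offset 10: leading byte 0xE7 = 11100111 → 3-byte char #4 = E7 AF 90.
Offset 13: leading byte 0x72 = 01110010 → 1-byte char #5 = 72.
Offset 14: leading byte 0xE8 = 11101000 → 3-byte char #6 = E8 84 B5.
Offset 17: leading byte 0xD9 = 11011001 → 2-byte char #7 = D9 B8.
Offset 19: leading byte 0xE0 = 11100000 → 3-byte char #8 = E0 B0 94.
Offset 22: leading byte 0xF2 = 11110010 → 4-byte char #9 = F2 B1 B1 80.
Leading byte 0xF2 = 11110010 matches 11110xxx → 4-byte sequence.
Byte 1: 0xF2 = 11110010, payload 010 (3 bits).
Byte 2: 0xB1 = 10110001 (10xxxxxx ✓), payload 110001.
Byte 3: 0xB1 = 10110001 (10xxxxxx ✓), payload 110001.
Byte 4: 0x80 = 10000000 (10xxxxxx ✓), payload 000000.
Concatenate: 010110001110001000000 = 0xB1C40 (21 bits → U+B1C40).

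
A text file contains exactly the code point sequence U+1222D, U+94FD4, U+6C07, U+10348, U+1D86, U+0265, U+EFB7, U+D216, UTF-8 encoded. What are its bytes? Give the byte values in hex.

F0 92 88 AD F2 94 BF 94 E6 B0 87 F0 90 8D 88 E1 B6 86 C9 A5 EE BE B7 ED 88 96

U+1222D: 4-byte form → F0 92 88 AD.
U+94FD4: 4-byte form → F2 94 BF 94.
U+6C07: 3-byte form → E6 B0 87.
U+10348: 4-byte form → F0 90 8D 88.
U+1D86: 3-byte form → E1 B6 86.
U+0265: 2-byte form → C9 A5.
U+EFB7: 3-byte form → EE BE B7.
U+D216: 3-byte form → ED 88 96.
Concatenated (26 bytes): F0 92 88 AD F2 94 BF 94 E6 B0 87 F0 90 8D 88 E1 B6 86 C9 A5 EE BE B7 ED 88 96.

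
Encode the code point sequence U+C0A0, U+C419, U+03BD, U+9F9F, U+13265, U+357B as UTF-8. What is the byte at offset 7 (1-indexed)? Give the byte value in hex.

0xCE

1-indexed offset 7 is 0-indexed offset 6.
U+C0A0 → 3-byte form EC 82 A0 at offsets 0–2.
U+C419 → 3-byte form EC 90 99 at offsets 3–5.
U+03BD → 2-byte form CE BD at offsets 6–7.
Offset 6 falls in char 3's range; it's byte 1 of CE BD = 0xCE.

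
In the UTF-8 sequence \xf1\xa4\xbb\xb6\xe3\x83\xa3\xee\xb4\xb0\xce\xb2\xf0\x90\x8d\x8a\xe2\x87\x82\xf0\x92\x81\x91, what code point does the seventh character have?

Offset 0: leading byte 0xF1 = 11110001 → 4-byte char #1 = F1 A4 BB B6.
Offset 4: leading byte 0xE3 = 11100011 → 3-byte char #2 = E3 83 A3.
Offset 7: leading byte 0xEE = 11101110 → 3-byte char #3 = EE B4 B0.
Offset 10: leading byte 0xCE = 11001110 → 2-byte char #4 = CE B2.
Offset 12: leading byte 0xF0 = 11110000 → 4-byte char #5 = F0 90 8D 8A.
Offset 16: leading byte 0xE2 = 11100010 → 3-byte char #6 = E2 87 82.
Offset 19: leading byte 0xF0 = 11110000 → 4-byte char #7 = F0 92 81 91.
Leading byte 0xF0 = 11110000 matches 11110xxx → 4-byte sequence.
Byte 1: 0xF0 = 11110000, payload 000 (3 bits).
Byte 2: 0x92 = 10010010 (10xxxxxx ✓), payload 010010.
Byte 3: 0x81 = 10000001 (10xxxxxx ✓), payload 000001.
Byte 4: 0x91 = 10010001 (10xxxxxx ✓), payload 010001.
Concatenate: 000010010000001010001 = 0x12051 (21 bits → U+12051).

U+12051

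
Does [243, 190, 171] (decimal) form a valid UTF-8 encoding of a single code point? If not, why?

invalid (sequence truncated)

Leading byte 0xF3 = 11110011 → 4-byte form, but only 3 bytes are present.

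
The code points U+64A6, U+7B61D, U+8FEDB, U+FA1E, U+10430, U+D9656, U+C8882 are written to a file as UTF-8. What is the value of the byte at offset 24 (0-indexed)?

0xA2

U+64A6 → 3-byte form E6 92 A6 at offsets 0–2.
U+7B61D → 4-byte form F1 BB 98 9D at offsets 3–6.
U+8FEDB → 4-byte form F2 8F BB 9B at offsets 7–10.
U+FA1E → 3-byte form EF A8 9E at offsets 11–13.
U+10430 → 4-byte form F0 90 90 B0 at offsets 14–17.
U+D9656 → 4-byte form F3 99 99 96 at offsets 18–21.
U+C8882 → 4-byte form F3 88 A2 82 at offsets 22–25.
Offset 24 falls in char 7's range; it's byte 3 of F3 88 A2 82 = 0xA2.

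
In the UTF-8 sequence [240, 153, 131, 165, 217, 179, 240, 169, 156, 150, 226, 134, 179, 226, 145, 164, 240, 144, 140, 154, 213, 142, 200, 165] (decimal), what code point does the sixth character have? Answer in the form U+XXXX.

U+1031A

Offset 0: leading byte 0xF0 = 11110000 → 4-byte char #1 = F0 99 83 A5.
Offset 4: leading byte 0xD9 = 11011001 → 2-byte char #2 = D9 B3.
Offset 6: leading byte 0xF0 = 11110000 → 4-byte char #3 = F0 A9 9C 96.
Offset 10: leading byte 0xE2 = 11100010 → 3-byte char #4 = E2 86 B3.
Offset 13: leading byte 0xE2 = 11100010 → 3-byte char #5 = E2 91 A4.
Offset 16: leading byte 0xF0 = 11110000 → 4-byte char #6 = F0 90 8C 9A.
Leading byte 0xF0 = 11110000 matches 11110xxx → 4-byte sequence.
Byte 1: 0xF0 = 11110000, payload 000 (3 bits).
Byte 2: 0x90 = 10010000 (10xxxxxx ✓), payload 010000.
Byte 3: 0x8C = 10001100 (10xxxxxx ✓), payload 001100.
Byte 4: 0x9A = 10011010 (10xxxxxx ✓), payload 011010.
Concatenate: 000010000001100011010 = 0x1031A (21 bits → U+1031A).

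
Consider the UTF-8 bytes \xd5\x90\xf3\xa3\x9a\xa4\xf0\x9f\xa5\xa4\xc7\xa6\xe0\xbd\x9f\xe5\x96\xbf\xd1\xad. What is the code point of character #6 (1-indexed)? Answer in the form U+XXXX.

Offset 0: leading byte 0xD5 = 11010101 → 2-byte char #1 = D5 90.
Offset 2: leading byte 0xF3 = 11110011 → 4-byte char #2 = F3 A3 9A A4.
Offset 6: leading byte 0xF0 = 11110000 → 4-byte char #3 = F0 9F A5 A4.
Offset 10: leading byte 0xC7 = 11000111 → 2-byte char #4 = C7 A6.
Offset 12: leading byte 0xE0 = 11100000 → 3-byte char #5 = E0 BD 9F.
Offset 15: leading byte 0xE5 = 11100101 → 3-byte char #6 = E5 96 BF.
Leading byte 0xE5 = 11100101 matches 1110xxxx → 3-byte sequence.
Byte 1: 0xE5 = 11100101, payload 0101 (4 bits).
Byte 2: 0x96 = 10010110 (10xxxxxx ✓), payload 010110.
Byte 3: 0xBF = 10111111 (10xxxxxx ✓), payload 111111.
Concatenate: 0101010110111111 = 0x55BF (16 bits → U+55BF).

U+55BF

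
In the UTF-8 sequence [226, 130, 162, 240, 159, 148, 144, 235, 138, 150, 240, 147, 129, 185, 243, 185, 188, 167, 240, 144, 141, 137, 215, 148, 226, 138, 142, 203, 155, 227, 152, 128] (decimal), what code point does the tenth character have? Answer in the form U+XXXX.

U+3600

Offset 0: leading byte 0xE2 = 11100010 → 3-byte char #1 = E2 82 A2.
Offset 3: leading byte 0xF0 = 11110000 → 4-byte char #2 = F0 9F 94 90.
Offset 7: leading byte 0xEB = 11101011 → 3-byte char #3 = EB 8A 96.
Offset 10: leading byte 0xF0 = 11110000 → 4-byte char #4 = F0 93 81 B9.
Offset 14: leading byte 0xF3 = 11110011 → 4-byte char #5 = F3 B9 BC A7.
Offset 18: leading byte 0xF0 = 11110000 → 4-byte char #6 = F0 90 8D 89.
Offset 22: leading byte 0xD7 = 11010111 → 2-byte char #7 = D7 94.
Offset 24: leading byte 0xE2 = 11100010 → 3-byte char #8 = E2 8A 8E.
Offset 27: leading byte 0xCB = 11001011 → 2-byte char #9 = CB 9B.
Offset 29: leading byte 0xE3 = 11100011 → 3-byte char #10 = E3 98 80.
Leading byte 0xE3 = 11100011 matches 1110xxxx → 3-byte sequence.
Byte 1: 0xE3 = 11100011, payload 0011 (4 bits).
Byte 2: 0x98 = 10011000 (10xxxxxx ✓), payload 011000.
Byte 3: 0x80 = 10000000 (10xxxxxx ✓), payload 000000.
Concatenate: 0011011000000000 = 0x3600 (16 bits → U+3600).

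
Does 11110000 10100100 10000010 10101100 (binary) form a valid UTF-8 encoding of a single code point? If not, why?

Leading byte 0xF0 = 11110000 → 4-byte form.
Continuation bytes 0xA4=10100100, 0x82=10000010, 0xAC=10101100 all match 10xxxxxx.
Decoded value 0x240AC is ≥ 0x10000 (shortest form) and not a surrogate.

valid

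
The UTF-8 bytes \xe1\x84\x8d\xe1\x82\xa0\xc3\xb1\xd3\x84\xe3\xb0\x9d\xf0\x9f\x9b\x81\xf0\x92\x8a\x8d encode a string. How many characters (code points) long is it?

7

Byte at offset 0: 0xE1 = 11100001 → 3-byte char (#1). Advance 3.
Byte at offset 3: 0xE1 = 11100001 → 3-byte char (#2). Advance 3.
Byte at offset 6: 0xC3 = 11000011 → 2-byte char (#3). Advance 2.
Byte at offset 8: 0xD3 = 11010011 → 2-byte char (#4). Advance 2.
Byte at offset 10: 0xE3 = 11100011 → 3-byte char (#5). Advance 3.
Byte at offset 13: 0xF0 = 11110000 → 4-byte char (#6). Advance 4.
Byte at offset 17: 0xF0 = 11110000 → 4-byte char (#7). Advance 4.
Reached end at offset 21 after 7 code points.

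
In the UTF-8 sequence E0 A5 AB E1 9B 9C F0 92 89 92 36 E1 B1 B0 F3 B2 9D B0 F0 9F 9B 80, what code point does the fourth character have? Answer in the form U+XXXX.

U+0036

Offset 0: leading byte 0xE0 = 11100000 → 3-byte char #1 = E0 A5 AB.
Offset 3: leading byte 0xE1 = 11100001 → 3-byte char #2 = E1 9B 9C.
Offset 6: leading byte 0xF0 = 11110000 → 4-byte char #3 = F0 92 89 92.
Offset 10: leading byte 0x36 = 00110110 → 1-byte char #4 = 36.
Leading byte 0x36 = 00110110 matches 0xxxxxxx → 1-byte sequence.
Byte 1: 0x36 = 00110110, payload 0110110 (7 bits).
Concatenate: 0110110 = 0x36 (7 bits → U+0036).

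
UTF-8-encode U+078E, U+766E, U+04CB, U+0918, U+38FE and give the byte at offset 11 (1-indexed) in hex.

0xE3

1-indexed offset 11 is 0-indexed offset 10.
U+078E → 2-byte form DE 8E at offsets 0–1.
U+766E → 3-byte form E7 99 AE at offsets 2–4.
U+04CB → 2-byte form D3 8B at offsets 5–6.
U+0918 → 3-byte form E0 A4 98 at offsets 7–9.
U+38FE → 3-byte form E3 A3 BE at offsets 10–12.
Offset 10 falls in char 5's range; it's byte 1 of E3 A3 BE = 0xE3.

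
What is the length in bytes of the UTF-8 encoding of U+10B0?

U+10B0 = 0x10B0. UTF-8 uses 1 byte below 0x80, 2 below 0x800, 3 below 0x10000, 4 up to 0x10FFFF. 0x10B0 is in U+0800–U+FFFF → 3 bytes.

3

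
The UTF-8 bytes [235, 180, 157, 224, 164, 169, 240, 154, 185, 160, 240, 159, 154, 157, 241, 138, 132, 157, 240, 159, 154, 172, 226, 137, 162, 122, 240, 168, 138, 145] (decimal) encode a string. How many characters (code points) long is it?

Byte at offset 0: 0xEB = 11101011 → 3-byte char (#1). Advance 3.
Byte at offset 3: 0xE0 = 11100000 → 3-byte char (#2). Advance 3.
Byte at offset 6: 0xF0 = 11110000 → 4-byte char (#3). Advance 4.
Byte at offset 10: 0xF0 = 11110000 → 4-byte char (#4). Advance 4.
Byte at offset 14: 0xF1 = 11110001 → 4-byte char (#5). Advance 4.
Byte at offset 18: 0xF0 = 11110000 → 4-byte char (#6). Advance 4.
Byte at offset 22: 0xE2 = 11100010 → 3-byte char (#7). Advance 3.
Byte at offset 25: 0x7A = 01111010 → 1-byte char (#8). Advance 1.
Byte at offset 26: 0xF0 = 11110000 → 4-byte char (#9). Advance 4.
Reached end at offset 30 after 9 code points.

9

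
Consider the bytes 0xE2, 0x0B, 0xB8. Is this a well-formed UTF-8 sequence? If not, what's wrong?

invalid (non-continuation byte where continuation expected)

Leading byte 0xE2 = 11100010 → 3-byte form.
Byte 2 is 0x0B = 00001011, which is not 10xxxxxx — expected a continuation byte.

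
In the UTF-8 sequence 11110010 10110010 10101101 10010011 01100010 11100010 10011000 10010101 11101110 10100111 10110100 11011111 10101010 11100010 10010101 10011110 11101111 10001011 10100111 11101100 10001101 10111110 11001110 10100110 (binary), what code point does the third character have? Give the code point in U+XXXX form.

Offset 0: leading byte 0xF2 = 11110010 → 4-byte char #1 = F2 B2 AD 93.
Offset 4: leading byte 0x62 = 01100010 → 1-byte char #2 = 62.
Offset 5: leading byte 0xE2 = 11100010 → 3-byte char #3 = E2 98 95.
Leading byte 0xE2 = 11100010 matches 1110xxxx → 3-byte sequence.
Byte 1: 0xE2 = 11100010, payload 0010 (4 bits).
Byte 2: 0x98 = 10011000 (10xxxxxx ✓), payload 011000.
Byte 3: 0x95 = 10010101 (10xxxxxx ✓), payload 010101.
Concatenate: 0010011000010101 = 0x2615 (16 bits → U+2615).

U+2615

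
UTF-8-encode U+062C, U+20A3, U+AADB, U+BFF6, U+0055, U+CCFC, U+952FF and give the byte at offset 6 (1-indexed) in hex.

1-indexed offset 6 is 0-indexed offset 5.
U+062C → 2-byte form D8 AC at offsets 0–1.
U+20A3 → 3-byte form E2 82 A3 at offsets 2–4.
U+AADB → 3-byte form EA AB 9B at offsets 5–7.
Offset 5 falls in char 3's range; it's byte 1 of EA AB 9B = 0xEA.

0xEA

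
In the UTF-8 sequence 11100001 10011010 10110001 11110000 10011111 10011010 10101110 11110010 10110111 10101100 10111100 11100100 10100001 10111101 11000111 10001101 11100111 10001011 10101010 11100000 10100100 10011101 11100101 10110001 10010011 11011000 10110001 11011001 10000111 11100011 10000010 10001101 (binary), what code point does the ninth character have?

U+0631

Offset 0: leading byte 0xE1 = 11100001 → 3-byte char #1 = E1 9A B1.
Offset 3: leading byte 0xF0 = 11110000 → 4-byte char #2 = F0 9F 9A AE.
Offset 7: leading byte 0xF2 = 11110010 → 4-byte char #3 = F2 B7 AC BC.
Offset 11: leading byte 0xE4 = 11100100 → 3-byte char #4 = E4 A1 BD.
Offset 14: leading byte 0xC7 = 11000111 → 2-byte char #5 = C7 8D.
Offset 16: leading byte 0xE7 = 11100111 → 3-byte char #6 = E7 8B AA.
Offset 19: leading byte 0xE0 = 11100000 → 3-byte char #7 = E0 A4 9D.
Offset 22: leading byte 0xE5 = 11100101 → 3-byte char #8 = E5 B1 93.
Offset 25: leading byte 0xD8 = 11011000 → 2-byte char #9 = D8 B1.
Leading byte 0xD8 = 11011000 matches 110xxxxx → 2-byte sequence.
Byte 1: 0xD8 = 11011000, payload 11000 (5 bits).
Byte 2: 0xB1 = 10110001 (10xxxxxx ✓), payload 110001.
Concatenate: 11000110001 = 0x631 (11 bits → U+0631).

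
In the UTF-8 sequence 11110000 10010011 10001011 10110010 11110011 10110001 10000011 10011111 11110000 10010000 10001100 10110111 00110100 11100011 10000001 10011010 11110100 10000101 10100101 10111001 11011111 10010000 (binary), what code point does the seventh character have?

U+07D0

Offset 0: leading byte 0xF0 = 11110000 → 4-byte char #1 = F0 93 8B B2.
Offset 4: leading byte 0xF3 = 11110011 → 4-byte char #2 = F3 B1 83 9F.
Offset 8: leading byte 0xF0 = 11110000 → 4-byte char #3 = F0 90 8C B7.
Offset 12: leading byte 0x34 = 00110100 → 1-byte char #4 = 34.
Offset 13: leading byte 0xE3 = 11100011 → 3-byte char #5 = E3 81 9A.
Offset 16: leading byte 0xF4 = 11110100 → 4-byte char #6 = F4 85 A5 B9.
Offset 20: leading byte 0xDF = 11011111 → 2-byte char #7 = DF 90.
Leading byte 0xDF = 11011111 matches 110xxxxx → 2-byte sequence.
Byte 1: 0xDF = 11011111, payload 11111 (5 bits).
Byte 2: 0x90 = 10010000 (10xxxxxx ✓), payload 010000.
Concatenate: 11111010000 = 0x7D0 (11 bits → U+07D0).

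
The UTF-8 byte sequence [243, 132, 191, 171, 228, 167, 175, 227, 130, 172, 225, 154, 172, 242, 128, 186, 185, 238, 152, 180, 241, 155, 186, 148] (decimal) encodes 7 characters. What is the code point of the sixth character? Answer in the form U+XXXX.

Offset 0: leading byte 0xF3 = 11110011 → 4-byte char #1 = F3 84 BF AB.
Offset 4: leading byte 0xE4 = 11100100 → 3-byte char #2 = E4 A7 AF.
Offset 7: leading byte 0xE3 = 11100011 → 3-byte char #3 = E3 82 AC.
Offset 10: leading byte 0xE1 = 11100001 → 3-byte char #4 = E1 9A AC.
Offset 13: leading byte 0xF2 = 11110010 → 4-byte char #5 = F2 80 BA B9.
Offset 17: leading byte 0xEE = 11101110 → 3-byte char #6 = EE 98 B4.
Leading byte 0xEE = 11101110 matches 1110xxxx → 3-byte sequence.
Byte 1: 0xEE = 11101110, payload 1110 (4 bits).
Byte 2: 0x98 = 10011000 (10xxxxxx ✓), payload 011000.
Byte 3: 0xB4 = 10110100 (10xxxxxx ✓), payload 110100.
Concatenate: 1110011000110100 = 0xE634 (16 bits → U+E634).

U+E634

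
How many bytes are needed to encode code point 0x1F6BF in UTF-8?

4

U+1F6BF = 0x1F6BF. UTF-8 uses 1 byte below 0x80, 2 below 0x800, 3 below 0x10000, 4 up to 0x10FFFF. 0x1F6BF is in U+10000–U+10FFFF → 4 bytes.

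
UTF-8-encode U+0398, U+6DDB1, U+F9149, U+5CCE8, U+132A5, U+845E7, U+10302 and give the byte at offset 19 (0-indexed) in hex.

U+0398 → 2-byte form CE 98 at offsets 0–1.
U+6DDB1 → 4-byte form F1 AD B6 B1 at offsets 2–5.
U+F9149 → 4-byte form F3 B9 85 89 at offsets 6–9.
U+5CCE8 → 4-byte form F1 9C B3 A8 at offsets 10–13.
U+132A5 → 4-byte form F0 93 8A A5 at offsets 14–17.
U+845E7 → 4-byte form F2 84 97 A7 at offsets 18–21.
Offset 19 falls in char 6's range; it's byte 2 of F2 84 97 A7 = 0x84.

0x84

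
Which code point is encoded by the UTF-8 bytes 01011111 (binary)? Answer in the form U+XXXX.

U+005F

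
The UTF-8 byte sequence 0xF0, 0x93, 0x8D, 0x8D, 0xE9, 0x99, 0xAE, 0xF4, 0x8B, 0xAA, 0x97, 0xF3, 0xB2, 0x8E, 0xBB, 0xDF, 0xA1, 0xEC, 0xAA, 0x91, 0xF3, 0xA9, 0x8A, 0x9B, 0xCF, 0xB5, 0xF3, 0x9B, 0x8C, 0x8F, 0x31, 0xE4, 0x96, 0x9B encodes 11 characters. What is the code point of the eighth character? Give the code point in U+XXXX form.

Offset 0: leading byte 0xF0 = 11110000 → 4-byte char #1 = F0 93 8D 8D.
Offset 4: leading byte 0xE9 = 11101001 → 3-byte char #2 = E9 99 AE.
Offset 7: leading byte 0xF4 = 11110100 → 4-byte char #3 = F4 8B AA 97.
Offset 11: leading byte 0xF3 = 11110011 → 4-byte char #4 = F3 B2 8E BB.
Offset 15: leading byte 0xDF = 11011111 → 2-byte char #5 = DF A1.
Offset 17: leading byte 0xEC = 11101100 → 3-byte char #6 = EC AA 91.
Offset 20: leading byte 0xF3 = 11110011 → 4-byte char #7 = F3 A9 8A 9B.
Offset 24: leading byte 0xCF = 11001111 → 2-byte char #8 = CF B5.
Leading byte 0xCF = 11001111 matches 110xxxxx → 2-byte sequence.
Byte 1: 0xCF = 11001111, payload 01111 (5 bits).
Byte 2: 0xB5 = 10110101 (10xxxxxx ✓), payload 110101.
Concatenate: 01111110101 = 0x3F5 (11 bits → U+03F5).

U+03F5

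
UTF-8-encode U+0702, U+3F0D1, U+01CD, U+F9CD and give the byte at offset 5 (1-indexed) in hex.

0x83

1-indexed offset 5 is 0-indexed offset 4.
U+0702 → 2-byte form DC 82 at offsets 0–1.
U+3F0D1 → 4-byte form F0 BF 83 91 at offsets 2–5.
Offset 4 falls in char 2's range; it's byte 3 of F0 BF 83 91 = 0x83.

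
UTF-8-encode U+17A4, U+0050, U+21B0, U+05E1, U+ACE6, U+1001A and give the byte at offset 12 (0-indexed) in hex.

U+17A4 → 3-byte form E1 9E A4 at offsets 0–2.
U+0050 → 1-byte form 50 at offsets 3–3.
U+21B0 → 3-byte form E2 86 B0 at offsets 4–6.
U+05E1 → 2-byte form D7 A1 at offsets 7–8.
U+ACE6 → 3-byte form EA B3 A6 at offsets 9–11.
U+1001A → 4-byte form F0 90 80 9A at offsets 12–15.
Offset 12 falls in char 6's range; it's byte 1 of F0 90 80 9A = 0xF0.

0xF0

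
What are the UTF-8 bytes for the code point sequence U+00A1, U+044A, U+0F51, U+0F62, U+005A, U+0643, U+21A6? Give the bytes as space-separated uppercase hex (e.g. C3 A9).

C2 A1 D1 8A E0 BD 91 E0 BD A2 5A D9 83 E2 86 A6

U+00A1: 2-byte form → C2 A1.
U+044A: 2-byte form → D1 8A.
U+0F51: 3-byte form → E0 BD 91.
U+0F62: 3-byte form → E0 BD A2.
U+005A: 1-byte form → 5A.
U+0643: 2-byte form → D9 83.
U+21A6: 3-byte form → E2 86 A6.
Concatenated (16 bytes): C2 A1 D1 8A E0 BD 91 E0 BD A2 5A D9 83 E2 86 A6.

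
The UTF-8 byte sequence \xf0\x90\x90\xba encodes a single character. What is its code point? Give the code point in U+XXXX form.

U+1043A

Leading byte 0xF0 = 11110000 matches 11110xxx → 4-byte sequence.
Byte 1: 0xF0 = 11110000, payload 000 (3 bits).
Byte 2: 0x90 = 10010000 (10xxxxxx ✓), payload 010000.
Byte 3: 0x90 = 10010000 (10xxxxxx ✓), payload 010000.
Byte 4: 0xBA = 10111010 (10xxxxxx ✓), payload 111010.
Concatenate: 000010000010000111010 = 0x1043A (21 bits → U+1043A).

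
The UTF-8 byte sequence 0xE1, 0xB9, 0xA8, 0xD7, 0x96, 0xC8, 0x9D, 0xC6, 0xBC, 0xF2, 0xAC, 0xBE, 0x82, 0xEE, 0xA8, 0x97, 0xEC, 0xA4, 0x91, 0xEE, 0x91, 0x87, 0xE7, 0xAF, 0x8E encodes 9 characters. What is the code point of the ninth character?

U+7BCE

Offset 0: leading byte 0xE1 = 11100001 → 3-byte char #1 = E1 B9 A8.
Offset 3: leading byte 0xD7 = 11010111 → 2-byte char #2 = D7 96.
Offset 5: leading byte 0xC8 = 11001000 → 2-byte char #3 = C8 9D.
Offset 7: leading byte 0xC6 = 11000110 → 2-byte char #4 = C6 BC.
Offset 9: leading byte 0xF2 = 11110010 → 4-byte char #5 = F2 AC BE 82.
Offset 13: leading byte 0xEE = 11101110 → 3-byte char #6 = EE A8 97.
Offset 16: leading byte 0xEC = 11101100 → 3-byte char #7 = EC A4 91.
Offset 19: leading byte 0xEE = 11101110 → 3-byte char #8 = EE 91 87.
Offset 22: leading byte 0xE7 = 11100111 → 3-byte char #9 = E7 AF 8E.
Leading byte 0xE7 = 11100111 matches 1110xxxx → 3-byte sequence.
Byte 1: 0xE7 = 11100111, payload 0111 (4 bits).
Byte 2: 0xAF = 10101111 (10xxxxxx ✓), payload 101111.
Byte 3: 0x8E = 10001110 (10xxxxxx ✓), payload 001110.
Concatenate: 0111101111001110 = 0x7BCE (16 bits → U+7BCE).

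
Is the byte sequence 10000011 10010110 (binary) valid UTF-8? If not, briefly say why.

Byte 0x83 = 10000011 has the form 10xxxxxx — a continuation byte — but there is no preceding leading byte.

invalid (continuation byte with no leading byte)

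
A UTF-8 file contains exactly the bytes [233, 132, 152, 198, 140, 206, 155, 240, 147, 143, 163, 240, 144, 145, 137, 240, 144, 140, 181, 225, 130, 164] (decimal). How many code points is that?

7

Byte at offset 0: 0xE9 = 11101001 → 3-byte char (#1). Advance 3.
Byte at offset 3: 0xC6 = 11000110 → 2-byte char (#2). Advance 2.
Byte at offset 5: 0xCE = 11001110 → 2-byte char (#3). Advance 2.
Byte at offset 7: 0xF0 = 11110000 → 4-byte char (#4). Advance 4.
Byte at offset 11: 0xF0 = 11110000 → 4-byte char (#5). Advance 4.
Byte at offset 15: 0xF0 = 11110000 → 4-byte char (#6). Advance 4.
Byte at offset 19: 0xE1 = 11100001 → 3-byte char (#7). Advance 3.
Reached end at offset 22 after 7 code points.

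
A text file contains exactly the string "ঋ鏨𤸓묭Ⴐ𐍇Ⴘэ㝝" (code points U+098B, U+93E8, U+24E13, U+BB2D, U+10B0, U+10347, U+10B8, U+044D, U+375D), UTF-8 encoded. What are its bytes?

E0 A6 8B E9 8F A8 F0 A4 B8 93 EB AC AD E1 82 B0 F0 90 8D 87 E1 82 B8 D1 8D E3 9D 9D

U+098B: 3-byte form → E0 A6 8B.
U+93E8: 3-byte form → E9 8F A8.
U+24E13: 4-byte form → F0 A4 B8 93.
U+BB2D: 3-byte form → EB AC AD.
U+10B0: 3-byte form → E1 82 B0.
U+10347: 4-byte form → F0 90 8D 87.
U+10B8: 3-byte form → E1 82 B8.
U+044D: 2-byte form → D1 8D.
U+375D: 3-byte form → E3 9D 9D.
Concatenated (28 bytes): E0 A6 8B E9 8F A8 F0 A4 B8 93 EB AC AD E1 82 B0 F0 90 8D 87 E1 82 B8 D1 8D E3 9D 9D.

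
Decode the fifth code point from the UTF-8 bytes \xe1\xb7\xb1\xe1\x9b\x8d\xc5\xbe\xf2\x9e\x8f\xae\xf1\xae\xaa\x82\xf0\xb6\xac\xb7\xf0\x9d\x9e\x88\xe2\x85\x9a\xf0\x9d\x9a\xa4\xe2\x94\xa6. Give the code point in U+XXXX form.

U+6EA82

Offset 0: leading byte 0xE1 = 11100001 → 3-byte char #1 = E1 B7 B1.
Offset 3: leading byte 0xE1 = 11100001 → 3-byte char #2 = E1 9B 8D.
Offset 6: leading byte 0xC5 = 11000101 → 2-byte char #3 = C5 BE.
Offset 8: leading byte 0xF2 = 11110010 → 4-byte char #4 = F2 9E 8F AE.
Offset 12: leading byte 0xF1 = 11110001 → 4-byte char #5 = F1 AE AA 82.
Leading byte 0xF1 = 11110001 matches 11110xxx → 4-byte sequence.
Byte 1: 0xF1 = 11110001, payload 001 (3 bits).
Byte 2: 0xAE = 10101110 (10xxxxxx ✓), payload 101110.
Byte 3: 0xAA = 10101010 (10xxxxxx ✓), payload 101010.
Byte 4: 0x82 = 10000010 (10xxxxxx ✓), payload 000010.
Concatenate: 001101110101010000010 = 0x6EA82 (21 bits → U+6EA82).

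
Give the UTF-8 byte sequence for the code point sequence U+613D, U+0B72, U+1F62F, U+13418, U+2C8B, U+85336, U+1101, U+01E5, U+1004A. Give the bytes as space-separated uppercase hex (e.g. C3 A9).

E6 84 BD E0 AD B2 F0 9F 98 AF F0 93 90 98 E2 B2 8B F2 85 8C B6 E1 84 81 C7 A5 F0 90 81 8A

U+613D: 3-byte form → E6 84 BD.
U+0B72: 3-byte form → E0 AD B2.
U+1F62F: 4-byte form → F0 9F 98 AF.
U+13418: 4-byte form → F0 93 90 98.
U+2C8B: 3-byte form → E2 B2 8B.
U+85336: 4-byte form → F2 85 8C B6.
U+1101: 3-byte form → E1 84 81.
U+01E5: 2-byte form → C7 A5.
U+1004A: 4-byte form → F0 90 81 8A.
Concatenated (30 bytes): E6 84 BD E0 AD B2 F0 9F 98 AF F0 93 90 98 E2 B2 8B F2 85 8C B6 E1 84 81 C7 A5 F0 90 81 8A.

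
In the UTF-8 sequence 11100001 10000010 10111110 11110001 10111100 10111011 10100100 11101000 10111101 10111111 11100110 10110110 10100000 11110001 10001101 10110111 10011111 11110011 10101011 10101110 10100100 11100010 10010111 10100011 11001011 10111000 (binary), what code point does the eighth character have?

U+02F8

Offset 0: leading byte 0xE1 = 11100001 → 3-byte char #1 = E1 82 BE.
Offset 3: leading byte 0xF1 = 11110001 → 4-byte char #2 = F1 BC BB A4.
Offset 7: leading byte 0xE8 = 11101000 → 3-byte char #3 = E8 BD BF.
Offset 10: leading byte 0xE6 = 11100110 → 3-byte char #4 = E6 B6 A0.
Offset 13: leading byte 0xF1 = 11110001 → 4-byte char #5 = F1 8D B7 9F.
Offset 17: leading byte 0xF3 = 11110011 → 4-byte char #6 = F3 AB AE A4.
Offset 21: leading byte 0xE2 = 11100010 → 3-byte char #7 = E2 97 A3.
Offset 24: leading byte 0xCB = 11001011 → 2-byte char #8 = CB B8.
Leading byte 0xCB = 11001011 matches 110xxxxx → 2-byte sequence.
Byte 1: 0xCB = 11001011, payload 01011 (5 bits).
Byte 2: 0xB8 = 10111000 (10xxxxxx ✓), payload 111000.
Concatenate: 01011111000 = 0x2F8 (11 bits → U+02F8).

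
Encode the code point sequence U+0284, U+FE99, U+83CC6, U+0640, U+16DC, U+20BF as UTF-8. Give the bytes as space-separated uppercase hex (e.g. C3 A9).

CA 84 EF BA 99 F2 83 B3 86 D9 80 E1 9B 9C E2 82 BF

U+0284: 2-byte form → CA 84.
U+FE99: 3-byte form → EF BA 99.
U+83CC6: 4-byte form → F2 83 B3 86.
U+0640: 2-byte form → D9 80.
U+16DC: 3-byte form → E1 9B 9C.
U+20BF: 3-byte form → E2 82 BF.
Concatenated (17 bytes): CA 84 EF BA 99 F2 83 B3 86 D9 80 E1 9B 9C E2 82 BF.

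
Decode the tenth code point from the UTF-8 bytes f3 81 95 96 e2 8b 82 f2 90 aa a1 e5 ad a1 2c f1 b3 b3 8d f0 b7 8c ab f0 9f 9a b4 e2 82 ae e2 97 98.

U+25D8

Offset 0: leading byte 0xF3 = 11110011 → 4-byte char #1 = F3 81 95 96.
Offset 4: leading byte 0xE2 = 11100010 → 3-byte char #2 = E2 8B 82.
Offset 7: leading byte 0xF2 = 11110010 → 4-byte char #3 = F2 90 AA A1.
Offset 11: leading byte 0xE5 = 11100101 → 3-byte char #4 = E5 AD A1.
Offset 14: leading byte 0x2C = 00101100 → 1-byte char #5 = 2C.
Offset 15: leading byte 0xF1 = 11110001 → 4-byte char #6 = F1 B3 B3 8D.
Offset 19: leading byte 0xF0 = 11110000 → 4-byte char #7 = F0 B7 8C AB.
Offset 23: leading byte 0xF0 = 11110000 → 4-byte char #8 = F0 9F 9A B4.
Offset 27: leading byte 0xE2 = 11100010 → 3-byte char #9 = E2 82 AE.
Offset 30: leading byte 0xE2 = 11100010 → 3-byte char #10 = E2 97 98.
Leading byte 0xE2 = 11100010 matches 1110xxxx → 3-byte sequence.
Byte 1: 0xE2 = 11100010, payload 0010 (4 bits).
Byte 2: 0x97 = 10010111 (10xxxxxx ✓), payload 010111.
Byte 3: 0x98 = 10011000 (10xxxxxx ✓), payload 011000.
Concatenate: 0010010111011000 = 0x25D8 (16 bits → U+25D8).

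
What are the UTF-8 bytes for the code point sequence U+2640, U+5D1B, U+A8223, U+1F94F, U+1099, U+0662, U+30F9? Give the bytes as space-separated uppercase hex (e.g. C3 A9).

U+2640: 3-byte form → E2 99 80.
U+5D1B: 3-byte form → E5 B4 9B.
U+A8223: 4-byte form → F2 A8 88 A3.
U+1F94F: 4-byte form → F0 9F A5 8F.
U+1099: 3-byte form → E1 82 99.
U+0662: 2-byte form → D9 A2.
U+30F9: 3-byte form → E3 83 B9.
Concatenated (22 bytes): E2 99 80 E5 B4 9B F2 A8 88 A3 F0 9F A5 8F E1 82 99 D9 A2 E3 83 B9.

E2 99 80 E5 B4 9B F2 A8 88 A3 F0 9F A5 8F E1 82 99 D9 A2 E3 83 B9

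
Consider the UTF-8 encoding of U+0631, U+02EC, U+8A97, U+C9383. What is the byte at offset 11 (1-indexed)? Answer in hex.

0x83

1-indexed offset 11 is 0-indexed offset 10.
U+0631 → 2-byte form D8 B1 at offsets 0–1.
U+02EC → 2-byte form CB AC at offsets 2–3.
U+8A97 → 3-byte form E8 AA 97 at offsets 4–6.
U+C9383 → 4-byte form F3 89 8E 83 at offsets 7–10.
Offset 10 falls in char 4's range; it's byte 4 of F3 89 8E 83 = 0x83.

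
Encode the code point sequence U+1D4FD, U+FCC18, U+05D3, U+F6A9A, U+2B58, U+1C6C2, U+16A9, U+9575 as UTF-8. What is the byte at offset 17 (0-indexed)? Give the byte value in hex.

0xF0

U+1D4FD → 4-byte form F0 9D 93 BD at offsets 0–3.
U+FCC18 → 4-byte form F3 BC B0 98 at offsets 4–7.
U+05D3 → 2-byte form D7 93 at offsets 8–9.
U+F6A9A → 4-byte form F3 B6 AA 9A at offsets 10–13.
U+2B58 → 3-byte form E2 AD 98 at offsets 14–16.
U+1C6C2 → 4-byte form F0 9C 9B 82 at offsets 17–20.
Offset 17 falls in char 6's range; it's byte 1 of F0 9C 9B 82 = 0xF0.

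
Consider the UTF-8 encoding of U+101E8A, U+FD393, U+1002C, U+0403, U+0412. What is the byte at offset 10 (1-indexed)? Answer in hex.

0x90

1-indexed offset 10 is 0-indexed offset 9.
U+101E8A → 4-byte form F4 81 BA 8A at offsets 0–3.
U+FD393 → 4-byte form F3 BD 8E 93 at offsets 4–7.
U+1002C → 4-byte form F0 90 80 AC at offsets 8–11.
Offset 9 falls in char 3's range; it's byte 2 of F0 90 80 AC = 0x90.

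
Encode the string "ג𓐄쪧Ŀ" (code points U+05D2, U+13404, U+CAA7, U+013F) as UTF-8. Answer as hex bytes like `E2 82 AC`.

D7 92 F0 93 90 84 EC AA A7 C4 BF

U+05D2: 2-byte form → D7 92.
U+13404: 4-byte form → F0 93 90 84.
U+CAA7: 3-byte form → EC AA A7.
U+013F: 2-byte form → C4 BF.
Concatenated (11 bytes): D7 92 F0 93 90 84 EC AA A7 C4 BF.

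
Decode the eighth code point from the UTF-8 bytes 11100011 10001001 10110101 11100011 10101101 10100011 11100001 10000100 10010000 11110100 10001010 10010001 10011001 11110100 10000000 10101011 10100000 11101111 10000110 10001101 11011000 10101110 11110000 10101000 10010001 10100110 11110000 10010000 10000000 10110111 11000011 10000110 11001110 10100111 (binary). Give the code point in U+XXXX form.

Offset 0: leading byte 0xE3 = 11100011 → 3-byte char #1 = E3 89 B5.
Offset 3: leading byte 0xE3 = 11100011 → 3-byte char #2 = E3 AD A3.
Offset 6: leading byte 0xE1 = 11100001 → 3-byte char #3 = E1 84 90.
Offset 9: leading byte 0xF4 = 11110100 → 4-byte char #4 = F4 8A 91 99.
Offset 13: leading byte 0xF4 = 11110100 → 4-byte char #5 = F4 80 AB A0.
Offset 17: leading byte 0xEF = 11101111 → 3-byte char #6 = EF 86 8D.
Offset 20: leading byte 0xD8 = 11011000 → 2-byte char #7 = D8 AE.
Offset 22: leading byte 0xF0 = 11110000 → 4-byte char #8 = F0 A8 91 A6.
Leading byte 0xF0 = 11110000 matches 11110xxx → 4-byte sequence.
Byte 1: 0xF0 = 11110000, payload 000 (3 bits).
Byte 2: 0xA8 = 10101000 (10xxxxxx ✓), payload 101000.
Byte 3: 0x91 = 10010001 (10xxxxxx ✓), payload 010001.
Byte 4: 0xA6 = 10100110 (10xxxxxx ✓), payload 100110.
Concatenate: 000101000010001100110 = 0x28466 (21 bits → U+28466).

U+28466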